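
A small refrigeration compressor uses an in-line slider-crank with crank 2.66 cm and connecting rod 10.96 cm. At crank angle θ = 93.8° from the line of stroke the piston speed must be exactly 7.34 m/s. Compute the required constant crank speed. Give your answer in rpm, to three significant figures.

For an in-line slider-crank, |v_piston| = rω|sinθ|·[1 + r cosθ/√(L² − r² sin²θ)].
With r = 0.0266 m, L = 0.1096 m, θ = 93.8°: the bracketed kinematic factor |dx/dθ| = 0.026102 m.
ω = v/|dx/dθ| = 7.34/0.026102 = 281.21 rad/s.
N = 60ω/(2π) = 2685.4 rpm.

2690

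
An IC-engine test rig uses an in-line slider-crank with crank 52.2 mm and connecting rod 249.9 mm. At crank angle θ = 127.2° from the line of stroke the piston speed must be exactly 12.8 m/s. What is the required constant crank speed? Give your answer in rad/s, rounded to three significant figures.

353

For an in-line slider-crank, |v_piston| = rω|sinθ|·[1 + r cosθ/√(L² − r² sin²θ)].
With r = 0.0522 m, L = 0.2499 m, θ = 127.2°: the bracketed kinematic factor |dx/dθ| = 0.036254 m.
ω = v/|dx/dθ| = 12.8/0.036254 = 353.07 rad/s.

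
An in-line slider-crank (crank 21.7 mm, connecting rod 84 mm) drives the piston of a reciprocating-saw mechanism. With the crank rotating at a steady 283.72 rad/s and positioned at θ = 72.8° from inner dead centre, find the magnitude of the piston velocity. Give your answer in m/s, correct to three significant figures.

6.35

ω = 283.7 rad/s
For an in-line slider-crank, x = r cosθ + √(L² − r² sin²θ), so v = −rω sinθ·[1 + r cosθ/√(L² − r² sin²θ)].
With r = 0.0217 m, L = 0.084 m, θ = 72.8°: √(L² − r² sin²θ) = 0.081402 m.
v = −0.0217·283.7·0.95528·[1 + 0.0217·0.29571/0.081402] = -6.345 m/s.
|v| = 6.345 m/s.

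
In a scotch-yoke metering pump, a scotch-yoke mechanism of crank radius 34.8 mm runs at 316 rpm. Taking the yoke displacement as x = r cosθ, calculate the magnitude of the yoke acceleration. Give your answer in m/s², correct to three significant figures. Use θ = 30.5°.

32.8

ω = 33.09 rad/s (from 316 rpm).
x = r cosθ ⇒ ẍ = −rω² cosθ (ω constant).
|a| = rω²|cosθ| = 0.0348·(33.09)²·|cos 30.5°| = 32.835 m/s².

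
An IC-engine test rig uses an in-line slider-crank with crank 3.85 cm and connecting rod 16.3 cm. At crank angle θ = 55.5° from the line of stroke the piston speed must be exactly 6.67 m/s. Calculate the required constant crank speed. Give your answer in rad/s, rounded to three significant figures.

185

For an in-line slider-crank, |v_piston| = rω|sinθ|·[1 + r cosθ/√(L² − r² sin²θ)].
With r = 0.0385 m, L = 0.163 m, θ = 55.5°: the bracketed kinematic factor |dx/dθ| = 0.036056 m.
ω = v/|dx/dθ| = 6.67/0.036056 = 184.99 rad/s.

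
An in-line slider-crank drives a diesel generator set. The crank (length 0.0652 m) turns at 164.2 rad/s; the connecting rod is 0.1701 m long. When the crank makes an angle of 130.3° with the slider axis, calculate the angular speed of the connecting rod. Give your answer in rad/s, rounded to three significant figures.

42.6

ω = 164.2 rad/s
The rod makes angle φ with the slider axis where L sinφ = r sinθ; differentiating, L cosφ·φ̇ = r ω cosθ.
L cosφ = √(L² − r² sin²θ) = 0.16267 m.
|ω_rod| = r ω |cosθ| / √(L² − r² sin²θ) = 0.0652·164.2·0.64679/0.16267 = 42.567 rad/s.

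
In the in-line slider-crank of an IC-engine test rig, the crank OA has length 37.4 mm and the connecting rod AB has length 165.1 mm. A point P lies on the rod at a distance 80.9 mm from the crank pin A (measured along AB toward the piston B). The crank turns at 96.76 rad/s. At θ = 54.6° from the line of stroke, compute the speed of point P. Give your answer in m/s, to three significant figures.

3.32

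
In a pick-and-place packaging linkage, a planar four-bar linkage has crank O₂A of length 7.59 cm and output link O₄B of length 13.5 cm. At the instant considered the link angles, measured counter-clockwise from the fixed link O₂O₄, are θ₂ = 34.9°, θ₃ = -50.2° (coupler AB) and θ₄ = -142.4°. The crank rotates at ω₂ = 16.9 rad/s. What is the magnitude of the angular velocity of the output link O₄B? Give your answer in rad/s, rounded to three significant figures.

9.47

ω₂ = 16.9 rad/s
Differentiating the loop-closure r₂e^{iθ₂}+r₃e^{iθ₃}=r₁+r₄e^{iθ₄} gives r₂ω₂e^{iθ₂}+r₃ω₃e^{iθ₃}=r₄ω₄e^{iθ₄}.
Eliminating the other unknown: ω₄ = r₂ω₂ sin(θ₂−θ₃) / [r₄ sin(θ₄−θ₃)].
Numerator sine = +0.99635; denominator sine = -0.99926.
Result = 0.0759·16.9·(+0.99635) / (0.135·(-0.99926)) = -9.4738 rad/s; magnitude 9.4738 rad/s.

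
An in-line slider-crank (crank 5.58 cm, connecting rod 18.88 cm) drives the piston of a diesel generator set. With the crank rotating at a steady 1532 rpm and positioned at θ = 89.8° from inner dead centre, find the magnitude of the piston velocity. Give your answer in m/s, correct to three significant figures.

ω = 2π·1532/60 = 160.4 rad/s
For an in-line slider-crank, x = r cosθ + √(L² − r² sin²θ), so v = −rω sinθ·[1 + r cosθ/√(L² − r² sin²θ)].
With r = 0.0558 m, L = 0.1888 m, θ = 89.8°: √(L² − r² sin²θ) = 0.18037 m.
v = −0.0558·160.4·0.99999·[1 + 0.0558·0.00349/0.18037] = -8.9616 m/s.
|v| = 8.9616 m/s.

8.96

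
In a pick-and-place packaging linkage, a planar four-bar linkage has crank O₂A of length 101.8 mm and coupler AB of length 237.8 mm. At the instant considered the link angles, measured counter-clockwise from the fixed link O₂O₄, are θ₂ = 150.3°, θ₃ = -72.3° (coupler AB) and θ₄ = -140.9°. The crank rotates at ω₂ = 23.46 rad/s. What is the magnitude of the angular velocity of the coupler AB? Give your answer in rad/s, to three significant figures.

ω₂ = 23.46 rad/s
Differentiating the loop-closure r₂e^{iθ₂}+r₃e^{iθ₃}=r₁+r₄e^{iθ₄} gives r₂ω₂e^{iθ₂}+r₃ω₃e^{iθ₃}=r₄ω₄e^{iθ₄}.
Eliminating the other unknown: ω₃ = r₂ω₂ sin(θ₄−θ₂) / [r₃ sin(θ₃−θ₄)].
Numerator sine = +0.93232; denominator sine = +0.93106.
Result = 0.1018·23.46·(+0.93232) / (0.2378·(+0.93106)) = +10.057 rad/s; magnitude 10.057 rad/s.

10.1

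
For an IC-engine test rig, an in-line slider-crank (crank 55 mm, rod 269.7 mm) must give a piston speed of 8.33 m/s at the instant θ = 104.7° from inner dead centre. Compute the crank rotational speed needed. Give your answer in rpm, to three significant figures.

For an in-line slider-crank, |v_piston| = rω|sinθ|·[1 + r cosθ/√(L² − r² sin²θ)].
With r = 0.055 m, L = 0.2697 m, θ = 104.7°: the bracketed kinematic factor |dx/dθ| = 0.050392 m.
ω = v/|dx/dθ| = 8.33/0.050392 = 165.31 rad/s.
N = 60ω/(2π) = 1578.6 rpm.

1580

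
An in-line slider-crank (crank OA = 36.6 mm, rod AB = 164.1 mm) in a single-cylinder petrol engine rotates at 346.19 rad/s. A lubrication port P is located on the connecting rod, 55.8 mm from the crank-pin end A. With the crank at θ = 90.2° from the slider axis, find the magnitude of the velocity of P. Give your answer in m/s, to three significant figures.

ω = 346.2 rad/s.  Crank-pin speed |V_A| = rω = 12.671 m/s, perpendicular to OA.
Rod angle: sinφ = −(r/L) sinθ ⇒ φ = -12.887°; ω_rod = −rω cosθ/√(L²−r²sin²θ) = +0.27649 rad/s.
V_P = V_A + ω_rod × AP, with AP = 0.0558 m along the rod.
Components: V_Px = −rω sinθ − a·ω_rod·sinφ = -12.667 m/s;  V_Py = rω cosθ + a·ω_rod·cosφ = -0.029189 m/s.
|V_P| = √(V_Px² + V_Py²) = 12.667 m/s.

12.7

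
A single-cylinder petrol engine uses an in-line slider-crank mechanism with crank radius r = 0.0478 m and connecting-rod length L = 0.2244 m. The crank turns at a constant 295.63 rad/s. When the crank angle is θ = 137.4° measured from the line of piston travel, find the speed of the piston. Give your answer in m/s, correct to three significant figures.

8.05

ω = 295.6 rad/s
For an in-line slider-crank, x = r cosθ + √(L² − r² sin²θ), so v = −rω sinθ·[1 + r cosθ/√(L² − r² sin²θ)].
With r = 0.0478 m, L = 0.2244 m, θ = 137.4°: √(L² − r² sin²θ) = 0.22206 m.
v = −0.0478·295.6·0.67688·[1 + 0.0478·-0.73610/0.22206] = -8.0494 m/s.
|v| = 8.0494 m/s.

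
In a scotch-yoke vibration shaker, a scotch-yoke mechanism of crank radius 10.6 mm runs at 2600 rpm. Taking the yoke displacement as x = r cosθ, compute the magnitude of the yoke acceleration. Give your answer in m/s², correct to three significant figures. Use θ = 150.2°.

ω = 272.3 rad/s (from 2600 rpm).
x = r cosθ ⇒ ẍ = −rω² cosθ (ω constant).
|a| = rω²|cosθ| = 0.0106·(272.3)²·|cos 150.2°| = 681.89 m/s².

682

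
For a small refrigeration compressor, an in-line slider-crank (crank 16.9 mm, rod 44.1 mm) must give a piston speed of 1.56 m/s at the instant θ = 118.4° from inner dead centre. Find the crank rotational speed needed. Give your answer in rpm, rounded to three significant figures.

For an in-line slider-crank, |v_piston| = rω|sinθ|·[1 + r cosθ/√(L² − r² sin²θ)].
With r = 0.0169 m, L = 0.0441 m, θ = 118.4°: the bracketed kinematic factor |dx/dθ| = 0.011988 m.
ω = v/|dx/dθ| = 1.56/0.011988 = 130.13 rad/s.
N = 60ω/(2π) = 1242.7 rpm.

1240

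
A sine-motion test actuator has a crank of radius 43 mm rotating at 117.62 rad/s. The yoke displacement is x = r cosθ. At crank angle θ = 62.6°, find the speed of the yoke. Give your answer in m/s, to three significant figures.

4.49

ω = 117.6 rad/s
x = r cosθ ⇒ ẋ = −rω sinθ.
|v| = rω|sinθ| = 0.043·117.6·|sin 62.6°| = 4.4903 m/s.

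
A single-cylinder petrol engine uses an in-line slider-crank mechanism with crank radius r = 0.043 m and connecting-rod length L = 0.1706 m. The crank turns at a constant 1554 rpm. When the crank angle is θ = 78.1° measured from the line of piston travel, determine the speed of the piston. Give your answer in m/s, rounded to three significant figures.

ω = 2π·1554/60 = 162.7 rad/s
For an in-line slider-crank, x = r cosθ + √(L² − r² sin²θ), so v = −rω sinθ·[1 + r cosθ/√(L² − r² sin²θ)].
With r = 0.043 m, L = 0.1706 m, θ = 78.1°: √(L² − r² sin²θ) = 0.16533 m.
v = −0.043·162.7·0.97851·[1 + 0.043·0.20620/0.16533] = -7.2144 m/s.
|v| = 7.2144 m/s.

7.21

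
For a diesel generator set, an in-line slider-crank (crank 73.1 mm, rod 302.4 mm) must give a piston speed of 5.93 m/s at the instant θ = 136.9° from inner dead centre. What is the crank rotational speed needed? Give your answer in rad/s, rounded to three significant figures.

145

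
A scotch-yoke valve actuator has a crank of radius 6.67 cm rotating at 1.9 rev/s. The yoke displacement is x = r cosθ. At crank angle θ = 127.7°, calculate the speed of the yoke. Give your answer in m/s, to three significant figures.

ω = 11.94 rad/s (from 1.9 rev/s).
x = r cosθ ⇒ ẋ = −rω sinθ.
|v| = rω|sinθ| = 0.0667·11.94·|sin 127.7°| = 0.63003 m/s.

0.630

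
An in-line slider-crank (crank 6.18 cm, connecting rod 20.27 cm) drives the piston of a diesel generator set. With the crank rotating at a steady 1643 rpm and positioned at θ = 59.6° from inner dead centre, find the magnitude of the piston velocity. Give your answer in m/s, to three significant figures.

10.6

ω = 2π·1643/60 = 172.1 rad/s
For an in-line slider-crank, x = r cosθ + √(L² − r² sin²θ), so v = −rω sinθ·[1 + r cosθ/√(L² − r² sin²θ)].
With r = 0.0618 m, L = 0.2027 m, θ = 59.6°: √(L² − r² sin²θ) = 0.19557 m.
v = −0.0618·172.1·0.86251·[1 + 0.0618·0.50603/0.19557] = -10.638 m/s.
|v| = 10.638 m/s.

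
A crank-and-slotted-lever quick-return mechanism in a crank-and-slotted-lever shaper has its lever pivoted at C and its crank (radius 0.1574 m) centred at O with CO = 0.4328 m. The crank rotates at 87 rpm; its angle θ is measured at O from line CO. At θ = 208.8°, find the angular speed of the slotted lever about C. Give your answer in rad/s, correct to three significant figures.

3.43

ω = 9.111 rad/s (from 87 rpm).
Crank pin A relative to C: A = (d + r cosθ, r sinθ); lever angle φ = atan2(r sinθ, d + r cosθ).
Differentiating tanφ: φ̇ = rω(d cosθ + r)/(d² + r² + 2dr cosθ).
d² + r² + 2dr cosθ = |CA|² = 0.0926978 m²;  d cosθ + r = -0.22187 m.
|ω_lever| = |0.1574·9.111·-0.22187| / 0.0926978 = 3.4322 rad/s.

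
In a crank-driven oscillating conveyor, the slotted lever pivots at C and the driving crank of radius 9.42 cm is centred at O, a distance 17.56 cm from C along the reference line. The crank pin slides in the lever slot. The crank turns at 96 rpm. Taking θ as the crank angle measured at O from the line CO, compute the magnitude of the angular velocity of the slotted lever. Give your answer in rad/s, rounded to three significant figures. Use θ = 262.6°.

1.91

ω = 10.05 rad/s (from 96 rpm).
Crank pin A relative to C: A = (d + r cosθ, r sinθ); lever angle φ = atan2(r sinθ, d + r cosθ).
Differentiating tanφ: φ̇ = rω(d cosθ + r)/(d² + r² + 2dr cosθ).
d² + r² + 2dr cosθ = |CA|² = 0.0354481 m²;  d cosθ + r = +0.071583 m.
|ω_lever| = |0.0942·10.05·+0.071583| / 0.0354481 = 1.9124 rad/s.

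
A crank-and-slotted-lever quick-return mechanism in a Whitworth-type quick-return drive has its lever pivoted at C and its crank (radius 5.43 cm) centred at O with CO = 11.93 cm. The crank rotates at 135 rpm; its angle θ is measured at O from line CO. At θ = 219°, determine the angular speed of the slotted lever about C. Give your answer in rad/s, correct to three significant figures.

ω = 14.14 rad/s (from 135 rpm).
Crank pin A relative to C: A = (d + r cosθ, r sinθ); lever angle φ = atan2(r sinθ, d + r cosθ).
Differentiating tanφ: φ̇ = rω(d cosθ + r)/(d² + r² + 2dr cosθ).
d² + r² + 2dr cosθ = |CA|² = 0.00711229 m²;  d cosθ + r = -0.038414 m.
|ω_lever| = |0.0543·14.14·-0.038414| / 0.00711229 = 4.1461 rad/s.

4.15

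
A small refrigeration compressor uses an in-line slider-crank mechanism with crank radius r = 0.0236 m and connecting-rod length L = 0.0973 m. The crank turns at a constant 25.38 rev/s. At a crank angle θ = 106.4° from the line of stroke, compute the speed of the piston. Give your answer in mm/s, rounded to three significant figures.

3360

ω = 2π·25.4 = 159.5 rad/s
For an in-line slider-crank, x = r cosθ + √(L² − r² sin²θ), so v = −rω sinθ·[1 + r cosθ/√(L² − r² sin²θ)].
With r = 0.0236 m, L = 0.0973 m, θ = 106.4°: √(L² − r² sin²θ) = 0.094629 m.
v = −0.0236·159.5·0.95931·[1 + 0.0236·-0.28234/0.094629] = -3.3561 m/s.
|v| = 3.3561 m/s = 3356.1 mm/s.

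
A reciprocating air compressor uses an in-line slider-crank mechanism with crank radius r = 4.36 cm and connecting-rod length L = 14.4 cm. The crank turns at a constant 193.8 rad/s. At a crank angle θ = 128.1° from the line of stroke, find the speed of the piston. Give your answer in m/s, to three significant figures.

5.37

ω = 193.8 rad/s
For an in-line slider-crank, x = r cosθ + √(L² − r² sin²θ), so v = −rω sinθ·[1 + r cosθ/√(L² − r² sin²θ)].
With r = 0.0436 m, L = 0.144 m, θ = 128.1°: √(L² − r² sin²θ) = 0.13985 m.
v = −0.0436·193.8·0.78694·[1 + 0.0436·-0.61704/0.13985] = -5.3702 m/s.
|v| = 5.3702 m/s.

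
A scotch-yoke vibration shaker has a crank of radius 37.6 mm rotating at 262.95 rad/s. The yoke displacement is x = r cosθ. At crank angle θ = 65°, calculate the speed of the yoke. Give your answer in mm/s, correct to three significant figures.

8960

ω = 262.9 rad/s
x = r cosθ ⇒ ẋ = −rω sinθ.
|v| = rω|sinθ| = 0.0376·262.9·|sin 65°| = 8.9606 m/s = 8960.6 mm/s.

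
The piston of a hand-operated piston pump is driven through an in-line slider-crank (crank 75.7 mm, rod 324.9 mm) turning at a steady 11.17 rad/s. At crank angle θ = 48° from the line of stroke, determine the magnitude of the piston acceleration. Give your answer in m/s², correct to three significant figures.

6.12

ω = 11.17 rad/s
x(θ) = r cosθ + √(L² − r² sin²θ); with ω constant, a = ω²·d²x/dθ².
d²x/dθ² = −r cosθ − r²(cos2θ)/√u − r⁴ sin²2θ/(4u^{3/2}),  u = L² − r² sin²θ = 0.102395 m².
Substituting r = 0.0757 m, L = 0.3249 m, θ = 48°: d²x/dθ² = -0.049029 m.
a = ω²·d²x/dθ² = (11.17)²·(-0.049029) = -6.1173 m/s²;  |a| = 6.1173 m/s².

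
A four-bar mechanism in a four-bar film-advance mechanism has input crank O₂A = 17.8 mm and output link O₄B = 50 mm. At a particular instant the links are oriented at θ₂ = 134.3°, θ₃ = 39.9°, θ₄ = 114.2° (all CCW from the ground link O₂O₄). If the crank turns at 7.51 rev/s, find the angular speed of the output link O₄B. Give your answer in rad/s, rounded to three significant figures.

ω₂ = 47.19 rad/s (from 7.51 rev/s).
Differentiating the loop-closure r₂e^{iθ₂}+r₃e^{iθ₃}=r₁+r₄e^{iθ₄} gives r₂ω₂e^{iθ₂}+r₃ω₃e^{iθ₃}=r₄ω₄e^{iθ₄}.
Eliminating the other unknown: ω₄ = r₂ω₂ sin(θ₂−θ₃) / [r₄ sin(θ₄−θ₃)].
Numerator sine = +0.99705; denominator sine = +0.96269.
Result = 0.0178·47.19·(+0.99705) / (0.05·(+0.96269)) = +17.398 rad/s; magnitude 17.398 rad/s.

17.4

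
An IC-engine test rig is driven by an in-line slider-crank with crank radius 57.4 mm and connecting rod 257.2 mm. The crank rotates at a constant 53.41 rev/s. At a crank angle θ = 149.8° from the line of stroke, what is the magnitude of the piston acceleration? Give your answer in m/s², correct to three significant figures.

ω = 2π·53.4 = 335.6 rad/s
x(θ) = r cosθ + √(L² − r² sin²θ); with ω constant, a = ω²·d²x/dθ².
d²x/dθ² = −r cosθ − r²(cos2θ)/√u − r⁴ sin²2θ/(4u^{3/2}),  u = L² − r² sin²θ = 0.0653182 m².
Substituting r = 0.0574 m, L = 0.2572 m, θ = 149.8°: d²x/dθ² = +0.043119 m.
a = ω²·d²x/dθ² = (335.6)²·(+0.043119) = +4855.9 m/s²;  |a| = 4855.9 m/s².

4860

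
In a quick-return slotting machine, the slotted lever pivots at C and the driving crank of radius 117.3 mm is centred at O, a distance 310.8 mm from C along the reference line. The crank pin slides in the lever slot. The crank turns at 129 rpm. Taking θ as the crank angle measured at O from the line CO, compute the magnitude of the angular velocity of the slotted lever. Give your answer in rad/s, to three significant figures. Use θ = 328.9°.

ω = 13.51 rad/s (from 129 rpm).
Crank pin A relative to C: A = (d + r cosθ, r sinθ); lever angle φ = atan2(r sinθ, d + r cosθ).
Differentiating tanφ: φ̇ = rω(d cosθ + r)/(d² + r² + 2dr cosθ).
d² + r² + 2dr cosθ = |CA|² = 0.17279 m²;  d cosθ + r = +0.38343 m.
|ω_lever| = |0.1173·13.51·+0.38343| / 0.17279 = 3.5163 rad/s.

3.52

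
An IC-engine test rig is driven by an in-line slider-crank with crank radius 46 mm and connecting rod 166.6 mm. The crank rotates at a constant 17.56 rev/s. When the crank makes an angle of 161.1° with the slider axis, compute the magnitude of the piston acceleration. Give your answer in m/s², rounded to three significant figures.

ω = 2π·17.6 = 110.3 rad/s
x(θ) = r cosθ + √(L² − r² sin²θ); with ω constant, a = ω²·d²x/dθ².
d²x/dθ² = −r cosθ − r²(cos2θ)/√u − r⁴ sin²2θ/(4u^{3/2}),  u = L² − r² sin²θ = 0.0275335 m².
Substituting r = 0.046 m, L = 0.1666 m, θ = 161.1°: d²x/dθ² = +0.033352 m.
a = ω²·d²x/dθ² = (110.3)²·(+0.033352) = +406 m/s²;  |a| = 406 m/s².

406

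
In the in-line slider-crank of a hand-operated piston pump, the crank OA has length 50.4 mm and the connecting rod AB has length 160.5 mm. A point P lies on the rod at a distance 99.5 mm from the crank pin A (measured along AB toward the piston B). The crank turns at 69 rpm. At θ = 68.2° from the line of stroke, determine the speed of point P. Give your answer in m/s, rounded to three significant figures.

ω = 7.226 rad/s.  Crank-pin speed |V_A| = rω = 0.36417 m/s, perpendicular to OA.
Rod angle: sinφ = −(r/L) sinθ ⇒ φ = -16.951°; ω_rod = −rω cosθ/√(L²−r²sin²θ) = -0.8809 rad/s.
V_P = V_A + ω_rod × AP, with AP = 0.0995 m along the rod.
Components: V_Px = −rω sinθ − a·ω_rod·sinφ = -0.36369 m/s;  V_Py = rω cosθ + a·ω_rod·cosφ = +0.0514 m/s.
|V_P| = √(V_Px² + V_Py²) = 0.3673 m/s.

0.367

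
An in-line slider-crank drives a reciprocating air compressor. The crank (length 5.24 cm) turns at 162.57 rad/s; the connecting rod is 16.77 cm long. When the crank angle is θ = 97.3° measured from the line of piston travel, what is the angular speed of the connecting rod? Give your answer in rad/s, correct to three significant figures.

6.79

ω = 162.6 rad/s
The rod makes angle φ with the slider axis where L sinφ = r sinθ; differentiating, L cosφ·φ̇ = r ω cosθ.
L cosφ = √(L² − r² sin²θ) = 0.15944 m.
|ω_rod| = r ω |cosθ| / √(L² − r² sin²θ) = 0.0524·162.6·0.12706/0.15944 = 6.7888 rad/s.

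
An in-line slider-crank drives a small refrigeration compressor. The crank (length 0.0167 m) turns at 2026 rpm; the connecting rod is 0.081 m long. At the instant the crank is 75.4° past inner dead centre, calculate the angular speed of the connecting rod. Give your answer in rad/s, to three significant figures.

ω = 212.2 rad/s (converted from 2026 rpm).
The rod makes angle φ with the slider axis where L sinφ = r sinθ; differentiating, L cosφ·φ̇ = r ω cosθ.
L cosφ = √(L² − r² sin²θ) = 0.079371 m.
|ω_rod| = r ω |cosθ| / √(L² − r² sin²θ) = 0.0167·212.2·0.25207/0.079371 = 11.252 rad/s.

11.3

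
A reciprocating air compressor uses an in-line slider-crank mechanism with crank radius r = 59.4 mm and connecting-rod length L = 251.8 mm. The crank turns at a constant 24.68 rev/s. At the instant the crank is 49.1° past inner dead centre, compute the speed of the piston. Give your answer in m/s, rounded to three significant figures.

ω = 2π·24.7 = 155.1 rad/s
For an in-line slider-crank, x = r cosθ + √(L² − r² sin²θ), so v = −rω sinθ·[1 + r cosθ/√(L² − r² sin²θ)].
With r = 0.0594 m, L = 0.2518 m, θ = 49.1°: √(L² − r² sin²θ) = 0.24776 m.
v = −0.0594·155.1·0.75585·[1 + 0.0594·0.65474/0.24776] = -8.0551 m/s.
|v| = 8.0551 m/s.

8.06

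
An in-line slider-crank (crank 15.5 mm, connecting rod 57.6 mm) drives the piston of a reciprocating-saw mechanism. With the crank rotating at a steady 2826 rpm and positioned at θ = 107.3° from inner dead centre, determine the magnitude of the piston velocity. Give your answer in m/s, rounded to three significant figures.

ω = 2π·2826/60 = 295.9 rad/s
For an in-line slider-crank, x = r cosθ + √(L² − r² sin²θ), so v = −rω sinθ·[1 + r cosθ/√(L² − r² sin²θ)].
With r = 0.0155 m, L = 0.0576 m, θ = 107.3°: √(L² − r² sin²θ) = 0.055666 m.
v = −0.0155·295.9·0.95476·[1 + 0.0155·-0.29737/0.055666] = -4.0169 m/s.
|v| = 4.0169 m/s.

4.02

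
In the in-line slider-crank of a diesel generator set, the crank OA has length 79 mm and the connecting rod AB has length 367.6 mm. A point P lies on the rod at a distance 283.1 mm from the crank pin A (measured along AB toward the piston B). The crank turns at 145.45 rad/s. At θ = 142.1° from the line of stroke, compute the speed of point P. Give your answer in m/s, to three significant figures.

6.47

ω = 145.4 rad/s.  Crank-pin speed |V_A| = rω = 11.491 m/s, perpendicular to OA.
Rod angle: sinφ = −(r/L) sinθ ⇒ φ = -7.586°; ω_rod = −rω cosθ/√(L²−r²sin²θ) = +24.883 rad/s.
V_P = V_A + ω_rod × AP, with AP = 0.2831 m along the rod.
Components: V_Px = −rω sinθ − a·ω_rod·sinφ = -6.1285 m/s;  V_Py = rω cosθ + a·ω_rod·cosφ = -2.0842 m/s.
|V_P| = √(V_Px² + V_Py²) = 6.4732 m/s.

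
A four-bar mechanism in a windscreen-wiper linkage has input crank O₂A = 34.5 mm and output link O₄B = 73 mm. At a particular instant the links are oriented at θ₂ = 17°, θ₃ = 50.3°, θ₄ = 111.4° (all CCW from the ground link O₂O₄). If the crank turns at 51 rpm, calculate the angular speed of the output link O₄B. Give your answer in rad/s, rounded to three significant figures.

1.58

ω₂ = 5.341 rad/s (from 51 rpm).
Differentiating the loop-closure r₂e^{iθ₂}+r₃e^{iθ₃}=r₁+r₄e^{iθ₄} gives r₂ω₂e^{iθ₂}+r₃ω₃e^{iθ₃}=r₄ω₄e^{iθ₄}.
Eliminating the other unknown: ω₄ = r₂ω₂ sin(θ₂−θ₃) / [r₄ sin(θ₄−θ₃)].
Numerator sine = -0.54902; denominator sine = +0.87546.
Result = 0.0345·5.341·(-0.54902) / (0.073·(+0.87546)) = -1.5829 rad/s; magnitude 1.5829 rad/s.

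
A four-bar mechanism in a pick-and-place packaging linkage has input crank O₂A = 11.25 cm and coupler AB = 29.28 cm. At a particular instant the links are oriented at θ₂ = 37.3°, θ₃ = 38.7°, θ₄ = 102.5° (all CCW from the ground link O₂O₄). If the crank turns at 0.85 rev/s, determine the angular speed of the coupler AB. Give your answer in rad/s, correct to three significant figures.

2.08

ω₂ = 5.341 rad/s (from 0.85 rev/s).
Differentiating the loop-closure r₂e^{iθ₂}+r₃e^{iθ₃}=r₁+r₄e^{iθ₄} gives r₂ω₂e^{iθ₂}+r₃ω₃e^{iθ₃}=r₄ω₄e^{iθ₄}.
Eliminating the other unknown: ω₃ = r₂ω₂ sin(θ₄−θ₂) / [r₃ sin(θ₃−θ₄)].
Numerator sine = +0.90778; denominator sine = -0.89726.
Result = 0.1125·5.341·(+0.90778) / (0.2928·(-0.89726)) = -2.0761 rad/s; magnitude 2.0761 rad/s.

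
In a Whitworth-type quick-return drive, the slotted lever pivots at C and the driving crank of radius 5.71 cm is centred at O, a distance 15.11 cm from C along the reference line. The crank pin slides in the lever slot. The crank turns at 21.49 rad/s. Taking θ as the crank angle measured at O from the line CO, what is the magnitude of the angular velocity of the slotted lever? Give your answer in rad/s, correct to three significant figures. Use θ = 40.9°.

5.37

ω = 21.49 rad/s
Crank pin A relative to C: A = (d + r cosθ, r sinθ); lever angle φ = atan2(r sinθ, d + r cosθ).
Differentiating tanφ: φ̇ = rω(d cosθ + r)/(d² + r² + 2dr cosθ).
d² + r² + 2dr cosθ = |CA|² = 0.0391343 m²;  d cosθ + r = +0.17131 m.
|ω_lever| = |0.0571·21.49·+0.17131| / 0.0391343 = 5.3715 rad/s.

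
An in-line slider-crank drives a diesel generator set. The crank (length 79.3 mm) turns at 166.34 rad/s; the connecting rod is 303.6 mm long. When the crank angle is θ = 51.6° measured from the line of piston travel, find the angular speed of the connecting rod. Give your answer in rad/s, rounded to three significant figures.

27.6

ω = 166.3 rad/s
The rod makes angle φ with the slider axis where L sinφ = r sinθ; differentiating, L cosφ·φ̇ = r ω cosθ.
L cosφ = √(L² − r² sin²θ) = 0.29717 m.
|ω_rod| = r ω |cosθ| / √(L² − r² sin²θ) = 0.0793·166.3·0.62115/0.29717 = 27.571 rad/s.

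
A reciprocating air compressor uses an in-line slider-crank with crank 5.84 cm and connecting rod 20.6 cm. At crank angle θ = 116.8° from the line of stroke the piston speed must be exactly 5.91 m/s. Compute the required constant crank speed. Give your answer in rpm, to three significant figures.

For an in-line slider-crank, |v_piston| = rω|sinθ|·[1 + r cosθ/√(L² − r² sin²θ)].
With r = 0.0584 m, L = 0.206 m, θ = 116.8°: the bracketed kinematic factor |dx/dθ| = 0.04524 m.
ω = v/|dx/dθ| = 5.91/0.04524 = 130.64 rad/s.
N = 60ω/(2π) = 1247.5 rpm.

1250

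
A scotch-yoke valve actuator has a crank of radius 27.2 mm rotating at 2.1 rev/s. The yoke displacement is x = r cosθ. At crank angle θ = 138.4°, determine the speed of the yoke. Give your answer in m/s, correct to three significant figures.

0.238

ω = 13.19 rad/s (from 2.1 rev/s).
x = r cosθ ⇒ ẋ = −rω sinθ.
|v| = rω|sinθ| = 0.0272·13.19·|sin 138.4°| = 0.23828 m/s.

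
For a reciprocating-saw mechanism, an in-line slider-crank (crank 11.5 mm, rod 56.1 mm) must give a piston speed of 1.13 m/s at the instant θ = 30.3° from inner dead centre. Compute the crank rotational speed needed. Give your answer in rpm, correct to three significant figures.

1580

For an in-line slider-crank, |v_piston| = rω|sinθ|·[1 + r cosθ/√(L² − r² sin²θ)].
With r = 0.0115 m, L = 0.0561 m, θ = 30.3°: the bracketed kinematic factor |dx/dθ| = 0.0068345 m.
ω = v/|dx/dθ| = 1.13/0.0068345 = 165.34 rad/s.
N = 60ω/(2π) = 1578.9 rpm.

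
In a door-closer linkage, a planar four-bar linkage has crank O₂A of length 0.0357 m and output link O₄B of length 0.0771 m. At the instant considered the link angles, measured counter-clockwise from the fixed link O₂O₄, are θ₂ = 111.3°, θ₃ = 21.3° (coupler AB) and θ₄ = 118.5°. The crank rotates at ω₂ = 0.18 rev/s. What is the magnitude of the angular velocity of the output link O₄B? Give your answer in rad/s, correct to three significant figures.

ω₂ = 1.131 rad/s (from 0.18 rev/s).
Differentiating the loop-closure r₂e^{iθ₂}+r₃e^{iθ₃}=r₁+r₄e^{iθ₄} gives r₂ω₂e^{iθ₂}+r₃ω₃e^{iθ₃}=r₄ω₄e^{iθ₄}.
Eliminating the other unknown: ω₄ = r₂ω₂ sin(θ₂−θ₃) / [r₄ sin(θ₄−θ₃)].
Numerator sine = +1.00000; denominator sine = +0.99211.
Result = 0.0357·1.131·(+1.00000) / (0.0771·(+0.99211)) = +0.52784 rad/s; magnitude 0.52784 rad/s.

0.528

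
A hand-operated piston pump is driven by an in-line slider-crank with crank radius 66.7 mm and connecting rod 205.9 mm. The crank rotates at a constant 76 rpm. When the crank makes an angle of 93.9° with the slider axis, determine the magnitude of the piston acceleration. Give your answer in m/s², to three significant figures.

1.72

ω = 2π·76/60 = 7.959 rad/s
x(θ) = r cosθ + √(L² − r² sin²θ); with ω constant, a = ω²·d²x/dθ².
d²x/dθ² = −r cosθ − r²(cos2θ)/√u − r⁴ sin²2θ/(4u^{3/2}),  u = L² − r² sin²θ = 0.0379665 m².
Substituting r = 0.0667 m, L = 0.2059 m, θ = 93.9°: d²x/dθ² = +0.027145 m.
a = ω²·d²x/dθ² = (7.959)²·(+0.027145) = +1.7194 m/s²;  |a| = 1.7194 m/s².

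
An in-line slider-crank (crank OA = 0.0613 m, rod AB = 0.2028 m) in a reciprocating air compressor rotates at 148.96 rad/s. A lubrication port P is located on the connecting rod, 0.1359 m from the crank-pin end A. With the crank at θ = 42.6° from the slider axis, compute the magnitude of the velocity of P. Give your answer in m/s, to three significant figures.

ω = 149 rad/s.  Crank-pin speed |V_A| = rω = 9.1312 m/s, perpendicular to OA.
Rod angle: sinφ = −(r/L) sinθ ⇒ φ = -11.806°; ω_rod = −rω cosθ/√(L²−r²sin²θ) = -33.86 rad/s.
V_P = V_A + ω_rod × AP, with AP = 0.1359 m along the rod.
Components: V_Px = −rω sinθ − a·ω_rod·sinφ = -7.1222 m/s;  V_Py = rω cosθ + a·ω_rod·cosφ = +2.2173 m/s.
|V_P| = √(V_Px² + V_Py²) = 7.4594 m/s.

7.46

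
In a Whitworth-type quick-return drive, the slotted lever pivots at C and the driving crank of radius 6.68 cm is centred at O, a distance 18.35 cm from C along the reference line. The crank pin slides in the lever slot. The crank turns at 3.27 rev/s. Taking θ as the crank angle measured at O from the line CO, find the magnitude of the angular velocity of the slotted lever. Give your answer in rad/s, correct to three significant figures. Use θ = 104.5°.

0.895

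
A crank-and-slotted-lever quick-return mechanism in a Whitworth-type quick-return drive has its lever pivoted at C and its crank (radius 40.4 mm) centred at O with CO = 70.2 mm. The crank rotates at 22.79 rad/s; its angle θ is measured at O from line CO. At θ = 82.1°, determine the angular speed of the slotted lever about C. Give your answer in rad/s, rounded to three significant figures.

6.28

ω = 22.79 rad/s
Crank pin A relative to C: A = (d + r cosθ, r sinθ); lever angle φ = atan2(r sinθ, d + r cosθ).
Differentiating tanφ: φ̇ = rω(d cosθ + r)/(d² + r² + 2dr cosθ).
d² + r² + 2dr cosθ = |CA|² = 0.00733981 m²;  d cosθ + r = +0.050049 m.
|ω_lever| = |0.0404·22.79·+0.050049| / 0.00733981 = 6.2782 rad/s.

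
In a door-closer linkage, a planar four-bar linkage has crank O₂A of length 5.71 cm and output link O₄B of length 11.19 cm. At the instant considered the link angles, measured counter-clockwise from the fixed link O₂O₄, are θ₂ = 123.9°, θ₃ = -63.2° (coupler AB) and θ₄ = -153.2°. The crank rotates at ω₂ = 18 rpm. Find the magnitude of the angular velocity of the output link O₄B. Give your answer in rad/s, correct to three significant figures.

ω₂ = 1.885 rad/s (from 18 rpm).
Differentiating the loop-closure r₂e^{iθ₂}+r₃e^{iθ₃}=r₁+r₄e^{iθ₄} gives r₂ω₂e^{iθ₂}+r₃ω₃e^{iθ₃}=r₄ω₄e^{iθ₄}.
Eliminating the other unknown: ω₄ = r₂ω₂ sin(θ₂−θ₃) / [r₄ sin(θ₄−θ₃)].
Numerator sine = -0.12360; denominator sine = -1.00000.
Result = 0.0571·1.885·(-0.12360) / (0.1119·(-1.00000)) = +0.11889 rad/s; magnitude 0.11889 rad/s.

0.119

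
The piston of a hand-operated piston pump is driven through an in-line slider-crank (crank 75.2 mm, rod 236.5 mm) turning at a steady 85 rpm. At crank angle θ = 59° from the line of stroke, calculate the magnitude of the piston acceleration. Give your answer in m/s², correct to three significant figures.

2.19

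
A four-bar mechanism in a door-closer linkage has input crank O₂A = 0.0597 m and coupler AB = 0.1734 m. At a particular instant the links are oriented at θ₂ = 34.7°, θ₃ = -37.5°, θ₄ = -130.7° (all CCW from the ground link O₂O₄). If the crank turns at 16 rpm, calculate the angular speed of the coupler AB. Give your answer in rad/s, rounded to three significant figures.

ω₂ = 1.676 rad/s (from 16 rpm).
Differentiating the loop-closure r₂e^{iθ₂}+r₃e^{iθ₃}=r₁+r₄e^{iθ₄} gives r₂ω₂e^{iθ₂}+r₃ω₃e^{iθ₃}=r₄ω₄e^{iθ₄}.
Eliminating the other unknown: ω₃ = r₂ω₂ sin(θ₄−θ₂) / [r₃ sin(θ₃−θ₄)].
Numerator sine = -0.25207; denominator sine = +0.99844.
Result = 0.0597·1.676·(-0.25207) / (0.1734·(+0.99844)) = -0.14564 rad/s; magnitude 0.14564 rad/s.

0.146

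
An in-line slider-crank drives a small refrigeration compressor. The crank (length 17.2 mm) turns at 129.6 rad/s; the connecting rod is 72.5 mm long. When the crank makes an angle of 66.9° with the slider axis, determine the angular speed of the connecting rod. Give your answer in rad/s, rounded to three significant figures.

ω = 129.6 rad/s
The rod makes angle φ with the slider axis where L sinφ = r sinθ; differentiating, L cosφ·φ̇ = r ω cosθ.
L cosφ = √(L² − r² sin²θ) = 0.070753 m.
|ω_rod| = r ω |cosθ| / √(L² − r² sin²θ) = 0.0172·129.6·0.39234/0.070753 = 12.361 rad/s.

12.4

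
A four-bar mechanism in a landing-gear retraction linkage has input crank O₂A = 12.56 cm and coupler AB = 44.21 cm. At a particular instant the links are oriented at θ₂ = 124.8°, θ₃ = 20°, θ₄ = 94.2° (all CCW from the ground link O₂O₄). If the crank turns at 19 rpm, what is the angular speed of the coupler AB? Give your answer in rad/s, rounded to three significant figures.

ω₂ = 1.99 rad/s (from 19 rpm).
Differentiating the loop-closure r₂e^{iθ₂}+r₃e^{iθ₃}=r₁+r₄e^{iθ₄} gives r₂ω₂e^{iθ₂}+r₃ω₃e^{iθ₃}=r₄ω₄e^{iθ₄}.
Eliminating the other unknown: ω₃ = r₂ω₂ sin(θ₄−θ₂) / [r₃ sin(θ₃−θ₄)].
Numerator sine = -0.50904; denominator sine = -0.96222.
Result = 0.1256·1.99·(-0.50904) / (0.4421·(-0.96222)) = +0.29904 rad/s; magnitude 0.29904 rad/s.

0.299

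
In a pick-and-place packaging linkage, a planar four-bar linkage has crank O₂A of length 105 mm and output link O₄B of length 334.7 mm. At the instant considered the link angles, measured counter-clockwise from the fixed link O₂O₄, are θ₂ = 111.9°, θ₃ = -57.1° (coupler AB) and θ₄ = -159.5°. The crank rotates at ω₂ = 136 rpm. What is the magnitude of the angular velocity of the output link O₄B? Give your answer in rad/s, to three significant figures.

0.873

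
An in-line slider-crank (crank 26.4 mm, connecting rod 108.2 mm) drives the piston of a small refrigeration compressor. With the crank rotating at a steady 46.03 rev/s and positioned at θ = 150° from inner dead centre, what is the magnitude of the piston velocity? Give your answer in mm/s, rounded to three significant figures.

3000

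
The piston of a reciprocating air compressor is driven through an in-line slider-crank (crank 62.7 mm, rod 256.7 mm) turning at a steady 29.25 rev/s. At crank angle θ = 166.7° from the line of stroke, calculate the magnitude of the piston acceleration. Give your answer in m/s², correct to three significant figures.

1600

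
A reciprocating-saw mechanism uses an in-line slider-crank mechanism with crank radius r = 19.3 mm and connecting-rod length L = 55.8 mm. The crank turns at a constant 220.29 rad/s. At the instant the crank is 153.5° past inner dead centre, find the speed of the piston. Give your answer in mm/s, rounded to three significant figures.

1300

ω = 220.3 rad/s
For an in-line slider-crank, x = r cosθ + √(L² − r² sin²θ), so v = −rω sinθ·[1 + r cosθ/√(L² − r² sin²θ)].
With r = 0.0193 m, L = 0.0558 m, θ = 153.5°: √(L² − r² sin²θ) = 0.055131 m.
v = −0.0193·220.3·0.44620·[1 + 0.0193·-0.89493/0.055131] = -1.3027 m/s.
|v| = 1.3027 m/s = 1302.7 mm/s.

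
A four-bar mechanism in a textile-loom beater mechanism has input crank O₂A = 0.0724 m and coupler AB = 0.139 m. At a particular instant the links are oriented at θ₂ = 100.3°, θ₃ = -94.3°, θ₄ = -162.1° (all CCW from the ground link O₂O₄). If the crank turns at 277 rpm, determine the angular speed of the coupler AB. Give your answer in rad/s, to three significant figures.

16.2

ω₂ = 29.01 rad/s (from 277 rpm).
Differentiating the loop-closure r₂e^{iθ₂}+r₃e^{iθ₃}=r₁+r₄e^{iθ₄} gives r₂ω₂e^{iθ₂}+r₃ω₃e^{iθ₃}=r₄ω₄e^{iθ₄}.
Eliminating the other unknown: ω₃ = r₂ω₂ sin(θ₄−θ₂) / [r₃ sin(θ₃−θ₄)].
Numerator sine = +0.99122; denominator sine = +0.92587.
Result = 0.0724·29.01·(+0.99122) / (0.139·(+0.92587)) = +16.175 rad/s; magnitude 16.175 rad/s.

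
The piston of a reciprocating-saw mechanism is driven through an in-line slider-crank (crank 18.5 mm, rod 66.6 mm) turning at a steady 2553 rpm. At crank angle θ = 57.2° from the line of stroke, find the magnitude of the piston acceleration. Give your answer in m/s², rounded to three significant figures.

ω = 2π·2553/60 = 267.3 rad/s
x(θ) = r cosθ + √(L² − r² sin²θ); with ω constant, a = ω²·d²x/dθ².
d²x/dθ² = −r cosθ − r²(cos2θ)/√u − r⁴ sin²2θ/(4u^{3/2}),  u = L² − r² sin²θ = 0.00419374 m².
Substituting r = 0.0185 m, L = 0.0666 m, θ = 57.2°: d²x/dθ² = -0.0079278 m.
a = ω²·d²x/dθ² = (267.3)²·(-0.0079278) = -566.64 m/s²;  |a| = 566.64 m/s².

567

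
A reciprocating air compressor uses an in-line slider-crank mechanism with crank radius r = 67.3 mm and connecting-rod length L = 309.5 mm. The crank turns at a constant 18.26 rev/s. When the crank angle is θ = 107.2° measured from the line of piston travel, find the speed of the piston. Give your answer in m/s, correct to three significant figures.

ω = 2π·18.3 = 114.7 rad/s
For an in-line slider-crank, x = r cosθ + √(L² − r² sin²θ), so v = −rω sinθ·[1 + r cosθ/√(L² − r² sin²θ)].
With r = 0.0673 m, L = 0.3095 m, θ = 107.2°: √(L² − r² sin²θ) = 0.30275 m.
v = −0.0673·114.7·0.95528·[1 + 0.0673·-0.29571/0.30275] = -6.8912 m/s.
|v| = 6.8912 m/s.

6.89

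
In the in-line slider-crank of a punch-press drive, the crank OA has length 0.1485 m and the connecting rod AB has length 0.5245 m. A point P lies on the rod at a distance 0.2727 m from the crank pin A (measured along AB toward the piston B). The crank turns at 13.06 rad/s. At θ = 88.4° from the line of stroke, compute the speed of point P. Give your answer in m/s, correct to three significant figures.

ω = 13.06 rad/s.  Crank-pin speed |V_A| = rω = 1.9394 m/s, perpendicular to OA.
Rod angle: sinφ = −(r/L) sinθ ⇒ φ = -16.440°; ω_rod = −rω cosθ/√(L²−r²sin²θ) = -0.10765 rad/s.
V_P = V_A + ω_rod × AP, with AP = 0.2727 m along the rod.
Components: V_Px = −rω sinθ − a·ω_rod·sinφ = -1.947 m/s;  V_Py = rω cosθ + a·ω_rod·cosφ = +0.025997 m/s.
|V_P| = √(V_Px² + V_Py²) = 1.9471 m/s.

1.95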